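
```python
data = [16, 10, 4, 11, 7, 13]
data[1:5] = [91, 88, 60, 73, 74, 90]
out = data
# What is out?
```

data starts as [16, 10, 4, 11, 7, 13] (length 6). The slice data[1:5] covers indices [1, 2, 3, 4] with values [10, 4, 11, 7]. Replacing that slice with [91, 88, 60, 73, 74, 90] (different length) produces [16, 91, 88, 60, 73, 74, 90, 13].

[16, 91, 88, 60, 73, 74, 90, 13]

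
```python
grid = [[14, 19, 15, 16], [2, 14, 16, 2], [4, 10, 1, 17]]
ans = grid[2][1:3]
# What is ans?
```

grid[2] = [4, 10, 1, 17]. grid[2] has length 4. The slice grid[2][1:3] selects indices [1, 2] (1->10, 2->1), giving [10, 1].

[10, 1]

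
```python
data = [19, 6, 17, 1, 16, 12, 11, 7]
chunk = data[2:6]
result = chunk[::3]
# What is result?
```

data has length 8. The slice data[2:6] selects indices [2, 3, 4, 5] (2->17, 3->1, 4->16, 5->12), giving [17, 1, 16, 12]. So chunk = [17, 1, 16, 12]. chunk has length 4. The slice chunk[::3] selects indices [0, 3] (0->17, 3->12), giving [17, 12].

[17, 12]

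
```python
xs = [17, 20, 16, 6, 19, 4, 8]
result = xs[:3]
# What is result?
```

xs has length 7. The slice xs[:3] selects indices [0, 1, 2] (0->17, 1->20, 2->16), giving [17, 20, 16].

[17, 20, 16]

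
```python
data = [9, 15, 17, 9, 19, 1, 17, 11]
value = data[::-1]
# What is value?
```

data has length 8. The slice data[::-1] selects indices [7, 6, 5, 4, 3, 2, 1, 0] (7->11, 6->17, 5->1, 4->19, 3->9, 2->17, 1->15, 0->9), giving [11, 17, 1, 19, 9, 17, 15, 9].

[11, 17, 1, 19, 9, 17, 15, 9]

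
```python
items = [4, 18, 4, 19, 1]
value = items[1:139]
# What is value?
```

items has length 5. The slice items[1:139] selects indices [1, 2, 3, 4] (1->18, 2->4, 3->19, 4->1), giving [18, 4, 19, 1].

[18, 4, 19, 1]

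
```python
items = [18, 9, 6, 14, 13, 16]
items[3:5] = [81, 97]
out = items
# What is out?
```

items starts as [18, 9, 6, 14, 13, 16] (length 6). The slice items[3:5] covers indices [3, 4] with values [14, 13]. Replacing that slice with [81, 97] (same length) produces [18, 9, 6, 81, 97, 16].

[18, 9, 6, 81, 97, 16]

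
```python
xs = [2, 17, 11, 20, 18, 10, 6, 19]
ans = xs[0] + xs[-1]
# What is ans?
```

xs has length 8. xs[0] = 2.
xs has length 8. Negative index -1 maps to positive index 8 + (-1) = 7. xs[7] = 19.
Sum: 2 + 19 = 21.

21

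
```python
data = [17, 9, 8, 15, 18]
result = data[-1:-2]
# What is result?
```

data has length 5. The slice data[-1:-2] resolves to an empty index range, so the result is [].

[]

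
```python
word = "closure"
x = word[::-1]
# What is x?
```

word has length 7. The slice word[::-1] selects indices [6, 5, 4, 3, 2, 1, 0] (6->'e', 5->'r', 4->'u', 3->'s', 2->'o', 1->'l', 0->'c'), giving 'erusolc'.

'erusolc'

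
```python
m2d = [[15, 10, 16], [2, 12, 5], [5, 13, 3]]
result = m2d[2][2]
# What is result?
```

m2d[2] = [5, 13, 3]. Taking column 2 of that row yields 3.

3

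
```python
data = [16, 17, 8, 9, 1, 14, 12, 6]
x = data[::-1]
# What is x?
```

data has length 8. The slice data[::-1] selects indices [7, 6, 5, 4, 3, 2, 1, 0] (7->6, 6->12, 5->14, 4->1, 3->9, 2->8, 1->17, 0->16), giving [6, 12, 14, 1, 9, 8, 17, 16].

[6, 12, 14, 1, 9, 8, 17, 16]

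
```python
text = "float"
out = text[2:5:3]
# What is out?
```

text has length 5. The slice text[2:5:3] selects indices [2] (2->'o'), giving 'o'.

'o'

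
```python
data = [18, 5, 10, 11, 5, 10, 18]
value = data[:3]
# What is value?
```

data has length 7. The slice data[:3] selects indices [0, 1, 2] (0->18, 1->5, 2->10), giving [18, 5, 10].

[18, 5, 10]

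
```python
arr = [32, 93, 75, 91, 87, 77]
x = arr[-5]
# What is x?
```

arr has length 6. Negative index -5 maps to positive index 6 + (-5) = 1. arr[1] = 93.

93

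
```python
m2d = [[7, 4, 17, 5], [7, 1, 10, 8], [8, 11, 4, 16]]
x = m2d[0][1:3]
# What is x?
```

m2d[0] = [7, 4, 17, 5]. m2d[0] has length 4. The slice m2d[0][1:3] selects indices [1, 2] (1->4, 2->17), giving [4, 17].

[4, 17]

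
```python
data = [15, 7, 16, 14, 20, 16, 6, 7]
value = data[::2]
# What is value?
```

data has length 8. The slice data[::2] selects indices [0, 2, 4, 6] (0->15, 2->16, 4->20, 6->6), giving [15, 16, 20, 6].

[15, 16, 20, 6]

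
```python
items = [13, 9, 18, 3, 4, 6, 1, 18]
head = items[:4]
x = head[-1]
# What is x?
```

items has length 8. The slice items[:4] selects indices [0, 1, 2, 3] (0->13, 1->9, 2->18, 3->3), giving [13, 9, 18, 3]. So head = [13, 9, 18, 3]. Then head[-1] = 3.

3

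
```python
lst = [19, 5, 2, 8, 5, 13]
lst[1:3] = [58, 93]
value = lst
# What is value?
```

lst starts as [19, 5, 2, 8, 5, 13] (length 6). The slice lst[1:3] covers indices [1, 2] with values [5, 2]. Replacing that slice with [58, 93] (same length) produces [19, 58, 93, 8, 5, 13].

[19, 58, 93, 8, 5, 13]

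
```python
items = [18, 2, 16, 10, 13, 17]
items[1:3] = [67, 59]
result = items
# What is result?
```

items starts as [18, 2, 16, 10, 13, 17] (length 6). The slice items[1:3] covers indices [1, 2] with values [2, 16]. Replacing that slice with [67, 59] (same length) produces [18, 67, 59, 10, 13, 17].

[18, 67, 59, 10, 13, 17]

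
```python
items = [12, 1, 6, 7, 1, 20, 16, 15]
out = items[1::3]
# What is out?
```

items has length 8. The slice items[1::3] selects indices [1, 4, 7] (1->1, 4->1, 7->15), giving [1, 1, 15].

[1, 1, 15]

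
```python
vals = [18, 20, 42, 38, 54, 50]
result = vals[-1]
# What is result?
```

vals has length 6. Negative index -1 maps to positive index 6 + (-1) = 5. vals[5] = 50.

50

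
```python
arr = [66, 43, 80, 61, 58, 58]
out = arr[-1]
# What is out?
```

arr has length 6. Negative index -1 maps to positive index 6 + (-1) = 5. arr[5] = 58.

58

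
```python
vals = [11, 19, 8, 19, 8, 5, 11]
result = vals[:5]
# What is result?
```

vals has length 7. The slice vals[:5] selects indices [0, 1, 2, 3, 4] (0->11, 1->19, 2->8, 3->19, 4->8), giving [11, 19, 8, 19, 8].

[11, 19, 8, 19, 8]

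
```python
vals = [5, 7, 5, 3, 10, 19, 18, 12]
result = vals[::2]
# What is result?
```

vals has length 8. The slice vals[::2] selects indices [0, 2, 4, 6] (0->5, 2->5, 4->10, 6->18), giving [5, 5, 10, 18].

[5, 5, 10, 18]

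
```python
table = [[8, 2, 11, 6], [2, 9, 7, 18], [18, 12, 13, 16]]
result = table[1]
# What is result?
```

table has 3 rows. Row 1 is [2, 9, 7, 18].

[2, 9, 7, 18]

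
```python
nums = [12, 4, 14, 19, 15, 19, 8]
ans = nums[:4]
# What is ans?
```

nums has length 7. The slice nums[:4] selects indices [0, 1, 2, 3] (0->12, 1->4, 2->14, 3->19), giving [12, 4, 14, 19].

[12, 4, 14, 19]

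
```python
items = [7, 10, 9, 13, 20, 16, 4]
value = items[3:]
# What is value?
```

items has length 7. The slice items[3:] selects indices [3, 4, 5, 6] (3->13, 4->20, 5->16, 6->4), giving [13, 20, 16, 4].

[13, 20, 16, 4]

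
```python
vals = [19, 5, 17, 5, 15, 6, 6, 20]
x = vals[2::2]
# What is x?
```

vals has length 8. The slice vals[2::2] selects indices [2, 4, 6] (2->17, 4->15, 6->6), giving [17, 15, 6].

[17, 15, 6]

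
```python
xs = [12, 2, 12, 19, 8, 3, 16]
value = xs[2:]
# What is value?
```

xs has length 7. The slice xs[2:] selects indices [2, 3, 4, 5, 6] (2->12, 3->19, 4->8, 5->3, 6->16), giving [12, 19, 8, 3, 16].

[12, 19, 8, 3, 16]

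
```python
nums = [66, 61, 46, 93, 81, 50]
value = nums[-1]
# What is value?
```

nums has length 6. Negative index -1 maps to positive index 6 + (-1) = 5. nums[5] = 50.

50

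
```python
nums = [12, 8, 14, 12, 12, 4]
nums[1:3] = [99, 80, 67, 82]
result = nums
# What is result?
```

nums starts as [12, 8, 14, 12, 12, 4] (length 6). The slice nums[1:3] covers indices [1, 2] with values [8, 14]. Replacing that slice with [99, 80, 67, 82] (different length) produces [12, 99, 80, 67, 82, 12, 12, 4].

[12, 99, 80, 67, 82, 12, 12, 4]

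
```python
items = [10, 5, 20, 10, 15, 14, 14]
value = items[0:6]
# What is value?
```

items has length 7. The slice items[0:6] selects indices [0, 1, 2, 3, 4, 5] (0->10, 1->5, 2->20, 3->10, 4->15, 5->14), giving [10, 5, 20, 10, 15, 14].

[10, 5, 20, 10, 15, 14]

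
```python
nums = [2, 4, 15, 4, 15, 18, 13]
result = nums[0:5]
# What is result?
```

nums has length 7. The slice nums[0:5] selects indices [0, 1, 2, 3, 4] (0->2, 1->4, 2->15, 3->4, 4->15), giving [2, 4, 15, 4, 15].

[2, 4, 15, 4, 15]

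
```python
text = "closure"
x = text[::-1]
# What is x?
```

text has length 7. The slice text[::-1] selects indices [6, 5, 4, 3, 2, 1, 0] (6->'e', 5->'r', 4->'u', 3->'s', 2->'o', 1->'l', 0->'c'), giving 'erusolc'.

'erusolc'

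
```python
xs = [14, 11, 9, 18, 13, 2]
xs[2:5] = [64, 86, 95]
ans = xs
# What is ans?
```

xs starts as [14, 11, 9, 18, 13, 2] (length 6). The slice xs[2:5] covers indices [2, 3, 4] with values [9, 18, 13]. Replacing that slice with [64, 86, 95] (same length) produces [14, 11, 64, 86, 95, 2].

[14, 11, 64, 86, 95, 2]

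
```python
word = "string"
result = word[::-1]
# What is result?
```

word has length 6. The slice word[::-1] selects indices [5, 4, 3, 2, 1, 0] (5->'g', 4->'n', 3->'i', 2->'r', 1->'t', 0->'s'), giving 'gnirts'.

'gnirts'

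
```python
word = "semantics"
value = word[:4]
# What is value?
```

word has length 9. The slice word[:4] selects indices [0, 1, 2, 3] (0->'s', 1->'e', 2->'m', 3->'a'), giving 'sema'.

'sema'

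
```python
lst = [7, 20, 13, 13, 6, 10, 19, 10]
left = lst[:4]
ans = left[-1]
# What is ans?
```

lst has length 8. The slice lst[:4] selects indices [0, 1, 2, 3] (0->7, 1->20, 2->13, 3->13), giving [7, 20, 13, 13]. So left = [7, 20, 13, 13]. Then left[-1] = 13.

13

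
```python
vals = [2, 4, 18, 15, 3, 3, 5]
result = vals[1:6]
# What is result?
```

vals has length 7. The slice vals[1:6] selects indices [1, 2, 3, 4, 5] (1->4, 2->18, 3->15, 4->3, 5->3), giving [4, 18, 15, 3, 3].

[4, 18, 15, 3, 3]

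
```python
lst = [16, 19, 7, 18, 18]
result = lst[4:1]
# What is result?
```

lst has length 5. The slice lst[4:1] resolves to an empty index range, so the result is [].

[]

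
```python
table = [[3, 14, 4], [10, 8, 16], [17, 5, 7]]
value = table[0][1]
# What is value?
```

table[0] = [3, 14, 4]. Taking column 1 of that row yields 14.

14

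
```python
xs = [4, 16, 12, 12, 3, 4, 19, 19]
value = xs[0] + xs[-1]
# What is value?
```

xs has length 8. xs[0] = 4.
xs has length 8. Negative index -1 maps to positive index 8 + (-1) = 7. xs[7] = 19.
Sum: 4 + 19 = 23.

23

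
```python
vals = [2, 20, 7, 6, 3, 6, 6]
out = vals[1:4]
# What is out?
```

vals has length 7. The slice vals[1:4] selects indices [1, 2, 3] (1->20, 2->7, 3->6), giving [20, 7, 6].

[20, 7, 6]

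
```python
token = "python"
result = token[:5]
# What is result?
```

token has length 6. The slice token[:5] selects indices [0, 1, 2, 3, 4] (0->'p', 1->'y', 2->'t', 3->'h', 4->'o'), giving 'pytho'.

'pytho'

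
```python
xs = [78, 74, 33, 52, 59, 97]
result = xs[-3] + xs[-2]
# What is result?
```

xs has length 6. Negative index -3 maps to positive index 6 + (-3) = 3. xs[3] = 52.
xs has length 6. Negative index -2 maps to positive index 6 + (-2) = 4. xs[4] = 59.
Sum: 52 + 59 = 111.

111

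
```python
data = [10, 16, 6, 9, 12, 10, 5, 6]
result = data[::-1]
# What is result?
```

data has length 8. The slice data[::-1] selects indices [7, 6, 5, 4, 3, 2, 1, 0] (7->6, 6->5, 5->10, 4->12, 3->9, 2->6, 1->16, 0->10), giving [6, 5, 10, 12, 9, 6, 16, 10].

[6, 5, 10, 12, 9, 6, 16, 10]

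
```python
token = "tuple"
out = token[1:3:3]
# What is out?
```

token has length 5. The slice token[1:3:3] selects indices [1] (1->'u'), giving 'u'.

'u'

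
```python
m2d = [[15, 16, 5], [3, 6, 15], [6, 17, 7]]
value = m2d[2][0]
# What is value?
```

m2d[2] = [6, 17, 7]. Taking column 0 of that row yields 6.

6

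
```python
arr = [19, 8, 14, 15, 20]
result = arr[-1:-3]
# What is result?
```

arr has length 5. The slice arr[-1:-3] resolves to an empty index range, so the result is [].

[]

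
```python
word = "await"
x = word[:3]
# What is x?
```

word has length 5. The slice word[:3] selects indices [0, 1, 2] (0->'a', 1->'w', 2->'a'), giving 'awa'.

'awa'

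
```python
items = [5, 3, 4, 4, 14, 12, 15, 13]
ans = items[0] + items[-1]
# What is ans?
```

items has length 8. items[0] = 5.
items has length 8. Negative index -1 maps to positive index 8 + (-1) = 7. items[7] = 13.
Sum: 5 + 13 = 18.

18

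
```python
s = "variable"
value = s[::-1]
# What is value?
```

s has length 8. The slice s[::-1] selects indices [7, 6, 5, 4, 3, 2, 1, 0] (7->'e', 6->'l', 5->'b', 4->'a', 3->'i', 2->'r', 1->'a', 0->'v'), giving 'elbairav'.

'elbairav'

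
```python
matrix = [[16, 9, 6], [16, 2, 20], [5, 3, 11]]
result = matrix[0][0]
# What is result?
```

matrix[0] = [16, 9, 6]. Taking column 0 of that row yields 16.

16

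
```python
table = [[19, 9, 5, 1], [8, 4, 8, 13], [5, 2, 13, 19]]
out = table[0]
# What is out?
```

table has 3 rows. Row 0 is [19, 9, 5, 1].

[19, 9, 5, 1]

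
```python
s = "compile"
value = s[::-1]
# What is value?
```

s has length 7. The slice s[::-1] selects indices [6, 5, 4, 3, 2, 1, 0] (6->'e', 5->'l', 4->'i', 3->'p', 2->'m', 1->'o', 0->'c'), giving 'elipmoc'.

'elipmoc'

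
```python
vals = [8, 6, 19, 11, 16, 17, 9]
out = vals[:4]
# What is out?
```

vals has length 7. The slice vals[:4] selects indices [0, 1, 2, 3] (0->8, 1->6, 2->19, 3->11), giving [8, 6, 19, 11].

[8, 6, 19, 11]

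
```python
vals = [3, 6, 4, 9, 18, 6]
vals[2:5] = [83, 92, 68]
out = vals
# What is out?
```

vals starts as [3, 6, 4, 9, 18, 6] (length 6). The slice vals[2:5] covers indices [2, 3, 4] with values [4, 9, 18]. Replacing that slice with [83, 92, 68] (same length) produces [3, 6, 83, 92, 68, 6].

[3, 6, 83, 92, 68, 6]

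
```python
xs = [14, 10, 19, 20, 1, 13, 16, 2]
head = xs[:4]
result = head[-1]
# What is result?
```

xs has length 8. The slice xs[:4] selects indices [0, 1, 2, 3] (0->14, 1->10, 2->19, 3->20), giving [14, 10, 19, 20]. So head = [14, 10, 19, 20]. Then head[-1] = 20.

20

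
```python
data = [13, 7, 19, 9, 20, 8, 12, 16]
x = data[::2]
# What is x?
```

data has length 8. The slice data[::2] selects indices [0, 2, 4, 6] (0->13, 2->19, 4->20, 6->12), giving [13, 19, 20, 12].

[13, 19, 20, 12]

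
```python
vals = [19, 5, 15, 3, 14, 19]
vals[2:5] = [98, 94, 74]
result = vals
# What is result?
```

vals starts as [19, 5, 15, 3, 14, 19] (length 6). The slice vals[2:5] covers indices [2, 3, 4] with values [15, 3, 14]. Replacing that slice with [98, 94, 74] (same length) produces [19, 5, 98, 94, 74, 19].

[19, 5, 98, 94, 74, 19]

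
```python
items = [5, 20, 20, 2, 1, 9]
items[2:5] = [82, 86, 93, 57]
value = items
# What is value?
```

items starts as [5, 20, 20, 2, 1, 9] (length 6). The slice items[2:5] covers indices [2, 3, 4] with values [20, 2, 1]. Replacing that slice with [82, 86, 93, 57] (different length) produces [5, 20, 82, 86, 93, 57, 9].

[5, 20, 82, 86, 93, 57, 9]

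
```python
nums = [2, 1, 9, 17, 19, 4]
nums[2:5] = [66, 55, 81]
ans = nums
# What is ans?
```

nums starts as [2, 1, 9, 17, 19, 4] (length 6). The slice nums[2:5] covers indices [2, 3, 4] with values [9, 17, 19]. Replacing that slice with [66, 55, 81] (same length) produces [2, 1, 66, 55, 81, 4].

[2, 1, 66, 55, 81, 4]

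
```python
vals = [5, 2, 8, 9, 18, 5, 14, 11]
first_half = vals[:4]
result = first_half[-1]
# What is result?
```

vals has length 8. The slice vals[:4] selects indices [0, 1, 2, 3] (0->5, 1->2, 2->8, 3->9), giving [5, 2, 8, 9]. So first_half = [5, 2, 8, 9]. Then first_half[-1] = 9.

9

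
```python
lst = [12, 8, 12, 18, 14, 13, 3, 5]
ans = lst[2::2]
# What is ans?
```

lst has length 8. The slice lst[2::2] selects indices [2, 4, 6] (2->12, 4->14, 6->3), giving [12, 14, 3].

[12, 14, 3]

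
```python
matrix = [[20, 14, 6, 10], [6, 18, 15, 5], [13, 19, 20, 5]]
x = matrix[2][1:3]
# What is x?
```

matrix[2] = [13, 19, 20, 5]. matrix[2] has length 4. The slice matrix[2][1:3] selects indices [1, 2] (1->19, 2->20), giving [19, 20].

[19, 20]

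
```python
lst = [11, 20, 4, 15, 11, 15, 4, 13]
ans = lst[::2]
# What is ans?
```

lst has length 8. The slice lst[::2] selects indices [0, 2, 4, 6] (0->11, 2->4, 4->11, 6->4), giving [11, 4, 11, 4].

[11, 4, 11, 4]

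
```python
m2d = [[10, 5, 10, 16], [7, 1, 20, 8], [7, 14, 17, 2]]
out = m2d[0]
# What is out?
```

m2d has 3 rows. Row 0 is [10, 5, 10, 16].

[10, 5, 10, 16]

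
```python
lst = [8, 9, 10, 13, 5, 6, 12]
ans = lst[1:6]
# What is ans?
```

lst has length 7. The slice lst[1:6] selects indices [1, 2, 3, 4, 5] (1->9, 2->10, 3->13, 4->5, 5->6), giving [9, 10, 13, 5, 6].

[9, 10, 13, 5, 6]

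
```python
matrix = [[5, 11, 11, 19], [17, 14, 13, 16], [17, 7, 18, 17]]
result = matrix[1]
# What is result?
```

matrix has 3 rows. Row 1 is [17, 14, 13, 16].

[17, 14, 13, 16]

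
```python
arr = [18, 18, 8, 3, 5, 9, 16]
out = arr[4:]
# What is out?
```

arr has length 7. The slice arr[4:] selects indices [4, 5, 6] (4->5, 5->9, 6->16), giving [5, 9, 16].

[5, 9, 16]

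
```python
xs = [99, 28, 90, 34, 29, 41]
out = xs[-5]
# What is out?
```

xs has length 6. Negative index -5 maps to positive index 6 + (-5) = 1. xs[1] = 28.

28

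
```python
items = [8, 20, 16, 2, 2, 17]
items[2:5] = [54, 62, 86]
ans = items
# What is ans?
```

items starts as [8, 20, 16, 2, 2, 17] (length 6). The slice items[2:5] covers indices [2, 3, 4] with values [16, 2, 2]. Replacing that slice with [54, 62, 86] (same length) produces [8, 20, 54, 62, 86, 17].

[8, 20, 54, 62, 86, 17]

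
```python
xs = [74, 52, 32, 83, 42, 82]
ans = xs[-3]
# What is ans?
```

xs has length 6. Negative index -3 maps to positive index 6 + (-3) = 3. xs[3] = 83.

83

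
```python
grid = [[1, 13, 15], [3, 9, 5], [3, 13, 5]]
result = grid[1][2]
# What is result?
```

grid[1] = [3, 9, 5]. Taking column 2 of that row yields 5.

5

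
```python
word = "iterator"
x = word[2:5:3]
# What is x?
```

word has length 8. The slice word[2:5:3] selects indices [2] (2->'e'), giving 'e'.

'e'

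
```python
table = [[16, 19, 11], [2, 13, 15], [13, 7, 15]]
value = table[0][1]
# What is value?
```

table[0] = [16, 19, 11]. Taking column 1 of that row yields 19.

19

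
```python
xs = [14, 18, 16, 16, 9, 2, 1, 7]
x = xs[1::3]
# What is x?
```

xs has length 8. The slice xs[1::3] selects indices [1, 4, 7] (1->18, 4->9, 7->7), giving [18, 9, 7].

[18, 9, 7]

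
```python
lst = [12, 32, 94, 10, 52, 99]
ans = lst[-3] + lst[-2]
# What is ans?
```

lst has length 6. Negative index -3 maps to positive index 6 + (-3) = 3. lst[3] = 10.
lst has length 6. Negative index -2 maps to positive index 6 + (-2) = 4. lst[4] = 52.
Sum: 10 + 52 = 62.

62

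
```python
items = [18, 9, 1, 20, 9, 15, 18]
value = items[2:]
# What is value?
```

items has length 7. The slice items[2:] selects indices [2, 3, 4, 5, 6] (2->1, 3->20, 4->9, 5->15, 6->18), giving [1, 20, 9, 15, 18].

[1, 20, 9, 15, 18]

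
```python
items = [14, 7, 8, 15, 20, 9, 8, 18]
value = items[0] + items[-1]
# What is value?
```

items has length 8. items[0] = 14.
items has length 8. Negative index -1 maps to positive index 8 + (-1) = 7. items[7] = 18.
Sum: 14 + 18 = 32.

32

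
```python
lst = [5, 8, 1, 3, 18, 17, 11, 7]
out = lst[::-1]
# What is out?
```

lst has length 8. The slice lst[::-1] selects indices [7, 6, 5, 4, 3, 2, 1, 0] (7->7, 6->11, 5->17, 4->18, 3->3, 2->1, 1->8, 0->5), giving [7, 11, 17, 18, 3, 1, 8, 5].

[7, 11, 17, 18, 3, 1, 8, 5]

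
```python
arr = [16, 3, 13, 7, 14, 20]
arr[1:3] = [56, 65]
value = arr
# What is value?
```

arr starts as [16, 3, 13, 7, 14, 20] (length 6). The slice arr[1:3] covers indices [1, 2] with values [3, 13]. Replacing that slice with [56, 65] (same length) produces [16, 56, 65, 7, 14, 20].

[16, 56, 65, 7, 14, 20]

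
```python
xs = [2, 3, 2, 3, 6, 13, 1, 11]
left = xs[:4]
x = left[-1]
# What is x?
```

xs has length 8. The slice xs[:4] selects indices [0, 1, 2, 3] (0->2, 1->3, 2->2, 3->3), giving [2, 3, 2, 3]. So left = [2, 3, 2, 3]. Then left[-1] = 3.

3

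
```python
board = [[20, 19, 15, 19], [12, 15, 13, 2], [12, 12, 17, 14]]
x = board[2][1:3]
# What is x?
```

board[2] = [12, 12, 17, 14]. board[2] has length 4. The slice board[2][1:3] selects indices [1, 2] (1->12, 2->17), giving [12, 17].

[12, 17]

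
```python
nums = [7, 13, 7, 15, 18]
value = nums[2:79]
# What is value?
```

nums has length 5. The slice nums[2:79] selects indices [2, 3, 4] (2->7, 3->15, 4->18), giving [7, 15, 18].

[7, 15, 18]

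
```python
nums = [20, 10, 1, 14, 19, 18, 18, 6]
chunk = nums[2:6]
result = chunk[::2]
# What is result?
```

nums has length 8. The slice nums[2:6] selects indices [2, 3, 4, 5] (2->1, 3->14, 4->19, 5->18), giving [1, 14, 19, 18]. So chunk = [1, 14, 19, 18]. chunk has length 4. The slice chunk[::2] selects indices [0, 2] (0->1, 2->19), giving [1, 19].

[1, 19]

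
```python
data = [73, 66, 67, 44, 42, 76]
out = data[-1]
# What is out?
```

data has length 6. Negative index -1 maps to positive index 6 + (-1) = 5. data[5] = 76.

76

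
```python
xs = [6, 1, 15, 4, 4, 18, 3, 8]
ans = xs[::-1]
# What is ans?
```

xs has length 8. The slice xs[::-1] selects indices [7, 6, 5, 4, 3, 2, 1, 0] (7->8, 6->3, 5->18, 4->4, 3->4, 2->15, 1->1, 0->6), giving [8, 3, 18, 4, 4, 15, 1, 6].

[8, 3, 18, 4, 4, 15, 1, 6]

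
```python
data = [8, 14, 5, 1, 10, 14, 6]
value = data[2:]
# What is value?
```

data has length 7. The slice data[2:] selects indices [2, 3, 4, 5, 6] (2->5, 3->1, 4->10, 5->14, 6->6), giving [5, 1, 10, 14, 6].

[5, 1, 10, 14, 6]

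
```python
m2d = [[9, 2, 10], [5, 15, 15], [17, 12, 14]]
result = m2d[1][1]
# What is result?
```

m2d[1] = [5, 15, 15]. Taking column 1 of that row yields 15.

15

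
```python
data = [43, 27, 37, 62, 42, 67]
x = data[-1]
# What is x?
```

data has length 6. Negative index -1 maps to positive index 6 + (-1) = 5. data[5] = 67.

67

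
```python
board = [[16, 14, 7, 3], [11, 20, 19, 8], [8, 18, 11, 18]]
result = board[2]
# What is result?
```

board has 3 rows. Row 2 is [8, 18, 11, 18].

[8, 18, 11, 18]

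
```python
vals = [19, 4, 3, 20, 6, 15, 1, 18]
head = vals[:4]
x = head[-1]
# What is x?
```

vals has length 8. The slice vals[:4] selects indices [0, 1, 2, 3] (0->19, 1->4, 2->3, 3->20), giving [19, 4, 3, 20]. So head = [19, 4, 3, 20]. Then head[-1] = 20.

20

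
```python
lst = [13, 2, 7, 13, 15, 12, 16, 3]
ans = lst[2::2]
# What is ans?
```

lst has length 8. The slice lst[2::2] selects indices [2, 4, 6] (2->7, 4->15, 6->16), giving [7, 15, 16].

[7, 15, 16]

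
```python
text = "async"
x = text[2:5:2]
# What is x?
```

text has length 5. The slice text[2:5:2] selects indices [2, 4] (2->'y', 4->'c'), giving 'yc'.

'yc'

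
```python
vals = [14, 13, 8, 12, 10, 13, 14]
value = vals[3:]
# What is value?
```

vals has length 7. The slice vals[3:] selects indices [3, 4, 5, 6] (3->12, 4->10, 5->13, 6->14), giving [12, 10, 13, 14].

[12, 10, 13, 14]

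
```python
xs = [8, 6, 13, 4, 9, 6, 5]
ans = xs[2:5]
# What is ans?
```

xs has length 7. The slice xs[2:5] selects indices [2, 3, 4] (2->13, 3->4, 4->9), giving [13, 4, 9].

[13, 4, 9]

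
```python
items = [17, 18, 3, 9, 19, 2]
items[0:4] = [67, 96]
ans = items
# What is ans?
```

items starts as [17, 18, 3, 9, 19, 2] (length 6). The slice items[0:4] covers indices [0, 1, 2, 3] with values [17, 18, 3, 9]. Replacing that slice with [67, 96] (different length) produces [67, 96, 19, 2].

[67, 96, 19, 2]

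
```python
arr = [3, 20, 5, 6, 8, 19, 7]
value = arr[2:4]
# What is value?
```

arr has length 7. The slice arr[2:4] selects indices [2, 3] (2->5, 3->6), giving [5, 6].

[5, 6]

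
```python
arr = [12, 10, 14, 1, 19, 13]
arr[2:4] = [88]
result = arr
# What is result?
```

arr starts as [12, 10, 14, 1, 19, 13] (length 6). The slice arr[2:4] covers indices [2, 3] with values [14, 1]. Replacing that slice with [88] (different length) produces [12, 10, 88, 19, 13].

[12, 10, 88, 19, 13]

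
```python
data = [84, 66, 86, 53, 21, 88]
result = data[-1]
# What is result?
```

data has length 6. Negative index -1 maps to positive index 6 + (-1) = 5. data[5] = 88.

88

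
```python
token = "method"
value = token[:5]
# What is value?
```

token has length 6. The slice token[:5] selects indices [0, 1, 2, 3, 4] (0->'m', 1->'e', 2->'t', 3->'h', 4->'o'), giving 'metho'.

'metho'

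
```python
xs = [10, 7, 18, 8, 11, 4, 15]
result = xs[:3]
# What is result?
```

xs has length 7. The slice xs[:3] selects indices [0, 1, 2] (0->10, 1->7, 2->18), giving [10, 7, 18].

[10, 7, 18]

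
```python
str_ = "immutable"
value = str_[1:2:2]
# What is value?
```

str_ has length 9. The slice str_[1:2:2] selects indices [1] (1->'m'), giving 'm'.

'm'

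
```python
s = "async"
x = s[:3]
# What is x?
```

s has length 5. The slice s[:3] selects indices [0, 1, 2] (0->'a', 1->'s', 2->'y'), giving 'asy'.

'asy'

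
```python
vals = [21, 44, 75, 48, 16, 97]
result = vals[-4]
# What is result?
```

vals has length 6. Negative index -4 maps to positive index 6 + (-4) = 2. vals[2] = 75.

75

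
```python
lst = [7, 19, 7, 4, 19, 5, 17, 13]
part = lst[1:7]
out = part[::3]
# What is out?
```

lst has length 8. The slice lst[1:7] selects indices [1, 2, 3, 4, 5, 6] (1->19, 2->7, 3->4, 4->19, 5->5, 6->17), giving [19, 7, 4, 19, 5, 17]. So part = [19, 7, 4, 19, 5, 17]. part has length 6. The slice part[::3] selects indices [0, 3] (0->19, 3->19), giving [19, 19].

[19, 19]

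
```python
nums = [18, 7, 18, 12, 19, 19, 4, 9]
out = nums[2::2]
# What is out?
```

nums has length 8. The slice nums[2::2] selects indices [2, 4, 6] (2->18, 4->19, 6->4), giving [18, 19, 4].

[18, 19, 4]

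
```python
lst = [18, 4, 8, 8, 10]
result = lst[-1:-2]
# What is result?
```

lst has length 5. The slice lst[-1:-2] resolves to an empty index range, so the result is [].

[]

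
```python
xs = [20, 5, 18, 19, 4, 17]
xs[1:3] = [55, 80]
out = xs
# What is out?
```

xs starts as [20, 5, 18, 19, 4, 17] (length 6). The slice xs[1:3] covers indices [1, 2] with values [5, 18]. Replacing that slice with [55, 80] (same length) produces [20, 55, 80, 19, 4, 17].

[20, 55, 80, 19, 4, 17]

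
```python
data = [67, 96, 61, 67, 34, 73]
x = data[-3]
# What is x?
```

data has length 6. Negative index -3 maps to positive index 6 + (-3) = 3. data[3] = 67.

67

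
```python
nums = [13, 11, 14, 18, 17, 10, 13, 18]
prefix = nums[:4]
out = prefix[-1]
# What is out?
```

nums has length 8. The slice nums[:4] selects indices [0, 1, 2, 3] (0->13, 1->11, 2->14, 3->18), giving [13, 11, 14, 18]. So prefix = [13, 11, 14, 18]. Then prefix[-1] = 18.

18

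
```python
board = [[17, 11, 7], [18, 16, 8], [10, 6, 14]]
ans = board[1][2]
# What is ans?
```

board[1] = [18, 16, 8]. Taking column 2 of that row yields 8.

8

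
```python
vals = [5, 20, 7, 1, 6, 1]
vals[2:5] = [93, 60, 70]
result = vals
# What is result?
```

vals starts as [5, 20, 7, 1, 6, 1] (length 6). The slice vals[2:5] covers indices [2, 3, 4] with values [7, 1, 6]. Replacing that slice with [93, 60, 70] (same length) produces [5, 20, 93, 60, 70, 1].

[5, 20, 93, 60, 70, 1]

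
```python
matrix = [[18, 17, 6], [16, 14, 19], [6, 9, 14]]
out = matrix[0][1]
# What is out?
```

matrix[0] = [18, 17, 6]. Taking column 1 of that row yields 17.

17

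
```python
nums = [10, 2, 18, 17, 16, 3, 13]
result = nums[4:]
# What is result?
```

nums has length 7. The slice nums[4:] selects indices [4, 5, 6] (4->16, 5->3, 6->13), giving [16, 3, 13].

[16, 3, 13]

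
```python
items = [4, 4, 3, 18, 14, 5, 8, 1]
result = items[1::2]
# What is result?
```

items has length 8. The slice items[1::2] selects indices [1, 3, 5, 7] (1->4, 3->18, 5->5, 7->1), giving [4, 18, 5, 1].

[4, 18, 5, 1]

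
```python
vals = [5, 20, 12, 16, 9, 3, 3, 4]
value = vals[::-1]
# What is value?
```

vals has length 8. The slice vals[::-1] selects indices [7, 6, 5, 4, 3, 2, 1, 0] (7->4, 6->3, 5->3, 4->9, 3->16, 2->12, 1->20, 0->5), giving [4, 3, 3, 9, 16, 12, 20, 5].

[4, 3, 3, 9, 16, 12, 20, 5]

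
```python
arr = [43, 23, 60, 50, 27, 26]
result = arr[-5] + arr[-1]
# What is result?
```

arr has length 6. Negative index -5 maps to positive index 6 + (-5) = 1. arr[1] = 23.
arr has length 6. Negative index -1 maps to positive index 6 + (-1) = 5. arr[5] = 26.
Sum: 23 + 26 = 49.

49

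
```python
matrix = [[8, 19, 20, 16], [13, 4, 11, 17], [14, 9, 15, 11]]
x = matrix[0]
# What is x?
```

matrix has 3 rows. Row 0 is [8, 19, 20, 16].

[8, 19, 20, 16]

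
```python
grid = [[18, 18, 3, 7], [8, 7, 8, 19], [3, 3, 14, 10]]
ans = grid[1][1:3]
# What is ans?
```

grid[1] = [8, 7, 8, 19]. grid[1] has length 4. The slice grid[1][1:3] selects indices [1, 2] (1->7, 2->8), giving [7, 8].

[7, 8]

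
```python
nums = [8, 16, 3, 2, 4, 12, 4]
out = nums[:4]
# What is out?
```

nums has length 7. The slice nums[:4] selects indices [0, 1, 2, 3] (0->8, 1->16, 2->3, 3->2), giving [8, 16, 3, 2].

[8, 16, 3, 2]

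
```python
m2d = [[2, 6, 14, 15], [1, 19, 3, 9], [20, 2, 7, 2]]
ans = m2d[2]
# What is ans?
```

m2d has 3 rows. Row 2 is [20, 2, 7, 2].

[20, 2, 7, 2]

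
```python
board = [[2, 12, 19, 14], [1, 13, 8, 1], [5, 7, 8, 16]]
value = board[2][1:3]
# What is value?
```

board[2] = [5, 7, 8, 16]. board[2] has length 4. The slice board[2][1:3] selects indices [1, 2] (1->7, 2->8), giving [7, 8].

[7, 8]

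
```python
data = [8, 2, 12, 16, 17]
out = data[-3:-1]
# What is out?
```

data has length 5. The slice data[-3:-1] selects indices [2, 3] (2->12, 3->16), giving [12, 16].

[12, 16]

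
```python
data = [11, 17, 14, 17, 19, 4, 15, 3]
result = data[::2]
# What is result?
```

data has length 8. The slice data[::2] selects indices [0, 2, 4, 6] (0->11, 2->14, 4->19, 6->15), giving [11, 14, 19, 15].

[11, 14, 19, 15]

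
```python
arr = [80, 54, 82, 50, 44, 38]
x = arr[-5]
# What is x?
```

arr has length 6. Negative index -5 maps to positive index 6 + (-5) = 1. arr[1] = 54.

54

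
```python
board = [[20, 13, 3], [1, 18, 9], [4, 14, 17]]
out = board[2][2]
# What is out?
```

board[2] = [4, 14, 17]. Taking column 2 of that row yields 17.

17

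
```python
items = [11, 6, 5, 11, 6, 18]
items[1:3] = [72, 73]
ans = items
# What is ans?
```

items starts as [11, 6, 5, 11, 6, 18] (length 6). The slice items[1:3] covers indices [1, 2] with values [6, 5]. Replacing that slice with [72, 73] (same length) produces [11, 72, 73, 11, 6, 18].

[11, 72, 73, 11, 6, 18]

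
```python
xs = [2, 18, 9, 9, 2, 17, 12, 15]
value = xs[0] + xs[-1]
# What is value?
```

xs has length 8. xs[0] = 2.
xs has length 8. Negative index -1 maps to positive index 8 + (-1) = 7. xs[7] = 15.
Sum: 2 + 15 = 17.

17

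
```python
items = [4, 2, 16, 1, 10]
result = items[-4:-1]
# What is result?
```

items has length 5. The slice items[-4:-1] selects indices [1, 2, 3] (1->2, 2->16, 3->1), giving [2, 16, 1].

[2, 16, 1]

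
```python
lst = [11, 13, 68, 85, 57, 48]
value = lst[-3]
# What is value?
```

lst has length 6. Negative index -3 maps to positive index 6 + (-3) = 3. lst[3] = 85.

85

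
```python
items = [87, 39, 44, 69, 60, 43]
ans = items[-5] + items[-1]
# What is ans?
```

items has length 6. Negative index -5 maps to positive index 6 + (-5) = 1. items[1] = 39.
items has length 6. Negative index -1 maps to positive index 6 + (-1) = 5. items[5] = 43.
Sum: 39 + 43 = 82.

82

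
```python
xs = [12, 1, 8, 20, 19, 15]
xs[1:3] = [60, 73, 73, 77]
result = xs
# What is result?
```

xs starts as [12, 1, 8, 20, 19, 15] (length 6). The slice xs[1:3] covers indices [1, 2] with values [1, 8]. Replacing that slice with [60, 73, 73, 77] (different length) produces [12, 60, 73, 73, 77, 20, 19, 15].

[12, 60, 73, 73, 77, 20, 19, 15]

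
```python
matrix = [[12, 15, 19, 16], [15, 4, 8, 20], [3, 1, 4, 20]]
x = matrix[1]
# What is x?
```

matrix has 3 rows. Row 1 is [15, 4, 8, 20].

[15, 4, 8, 20]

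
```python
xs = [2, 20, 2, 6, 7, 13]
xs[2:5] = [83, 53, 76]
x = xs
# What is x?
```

xs starts as [2, 20, 2, 6, 7, 13] (length 6). The slice xs[2:5] covers indices [2, 3, 4] with values [2, 6, 7]. Replacing that slice with [83, 53, 76] (same length) produces [2, 20, 83, 53, 76, 13].

[2, 20, 83, 53, 76, 13]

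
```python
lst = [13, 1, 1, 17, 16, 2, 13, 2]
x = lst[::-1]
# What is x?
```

lst has length 8. The slice lst[::-1] selects indices [7, 6, 5, 4, 3, 2, 1, 0] (7->2, 6->13, 5->2, 4->16, 3->17, 2->1, 1->1, 0->13), giving [2, 13, 2, 16, 17, 1, 1, 13].

[2, 13, 2, 16, 17, 1, 1, 13]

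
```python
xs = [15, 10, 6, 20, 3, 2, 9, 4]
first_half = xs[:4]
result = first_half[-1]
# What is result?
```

xs has length 8. The slice xs[:4] selects indices [0, 1, 2, 3] (0->15, 1->10, 2->6, 3->20), giving [15, 10, 6, 20]. So first_half = [15, 10, 6, 20]. Then first_half[-1] = 20.

20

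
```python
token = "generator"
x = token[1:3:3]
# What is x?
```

token has length 9. The slice token[1:3:3] selects indices [1] (1->'e'), giving 'e'.

'e'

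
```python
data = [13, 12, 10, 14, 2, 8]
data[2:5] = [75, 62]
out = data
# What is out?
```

data starts as [13, 12, 10, 14, 2, 8] (length 6). The slice data[2:5] covers indices [2, 3, 4] with values [10, 14, 2]. Replacing that slice with [75, 62] (different length) produces [13, 12, 75, 62, 8].

[13, 12, 75, 62, 8]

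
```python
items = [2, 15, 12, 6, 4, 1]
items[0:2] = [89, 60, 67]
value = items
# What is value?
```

items starts as [2, 15, 12, 6, 4, 1] (length 6). The slice items[0:2] covers indices [0, 1] with values [2, 15]. Replacing that slice with [89, 60, 67] (different length) produces [89, 60, 67, 12, 6, 4, 1].

[89, 60, 67, 12, 6, 4, 1]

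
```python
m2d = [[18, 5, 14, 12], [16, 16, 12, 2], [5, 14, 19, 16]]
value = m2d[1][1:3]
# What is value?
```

m2d[1] = [16, 16, 12, 2]. m2d[1] has length 4. The slice m2d[1][1:3] selects indices [1, 2] (1->16, 2->12), giving [16, 12].

[16, 12]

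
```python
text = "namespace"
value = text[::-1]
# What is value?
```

text has length 9. The slice text[::-1] selects indices [8, 7, 6, 5, 4, 3, 2, 1, 0] (8->'e', 7->'c', 6->'a', 5->'p', 4->'s', 3->'e', 2->'m', 1->'a', 0->'n'), giving 'ecapseman'.

'ecapseman'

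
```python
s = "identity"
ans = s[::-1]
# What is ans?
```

s has length 8. The slice s[::-1] selects indices [7, 6, 5, 4, 3, 2, 1, 0] (7->'y', 6->'t', 5->'i', 4->'t', 3->'n', 2->'e', 1->'d', 0->'i'), giving 'ytitnedi'.

'ytitnedi'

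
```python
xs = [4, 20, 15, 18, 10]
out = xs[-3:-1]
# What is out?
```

xs has length 5. The slice xs[-3:-1] selects indices [2, 3] (2->15, 3->18), giving [15, 18].

[15, 18]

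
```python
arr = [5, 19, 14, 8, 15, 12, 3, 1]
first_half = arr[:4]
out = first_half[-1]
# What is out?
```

arr has length 8. The slice arr[:4] selects indices [0, 1, 2, 3] (0->5, 1->19, 2->14, 3->8), giving [5, 19, 14, 8]. So first_half = [5, 19, 14, 8]. Then first_half[-1] = 8.

8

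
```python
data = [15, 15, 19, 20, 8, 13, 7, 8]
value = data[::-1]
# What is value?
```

data has length 8. The slice data[::-1] selects indices [7, 6, 5, 4, 3, 2, 1, 0] (7->8, 6->7, 5->13, 4->8, 3->20, 2->19, 1->15, 0->15), giving [8, 7, 13, 8, 20, 19, 15, 15].

[8, 7, 13, 8, 20, 19, 15, 15]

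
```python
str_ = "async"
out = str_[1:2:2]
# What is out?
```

str_ has length 5. The slice str_[1:2:2] selects indices [1] (1->'s'), giving 's'.

's'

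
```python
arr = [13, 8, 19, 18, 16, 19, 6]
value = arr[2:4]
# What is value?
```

arr has length 7. The slice arr[2:4] selects indices [2, 3] (2->19, 3->18), giving [19, 18].

[19, 18]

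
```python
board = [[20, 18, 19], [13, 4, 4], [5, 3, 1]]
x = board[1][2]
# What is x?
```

board[1] = [13, 4, 4]. Taking column 2 of that row yields 4.

4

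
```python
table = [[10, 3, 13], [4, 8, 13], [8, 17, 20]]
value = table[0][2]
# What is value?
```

table[0] = [10, 3, 13]. Taking column 2 of that row yields 13.

13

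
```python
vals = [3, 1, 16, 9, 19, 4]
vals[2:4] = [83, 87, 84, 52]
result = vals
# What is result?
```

vals starts as [3, 1, 16, 9, 19, 4] (length 6). The slice vals[2:4] covers indices [2, 3] with values [16, 9]. Replacing that slice with [83, 87, 84, 52] (different length) produces [3, 1, 83, 87, 84, 52, 19, 4].

[3, 1, 83, 87, 84, 52, 19, 4]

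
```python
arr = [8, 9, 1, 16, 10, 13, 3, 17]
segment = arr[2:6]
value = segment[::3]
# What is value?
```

arr has length 8. The slice arr[2:6] selects indices [2, 3, 4, 5] (2->1, 3->16, 4->10, 5->13), giving [1, 16, 10, 13]. So segment = [1, 16, 10, 13]. segment has length 4. The slice segment[::3] selects indices [0, 3] (0->1, 3->13), giving [1, 13].

[1, 13]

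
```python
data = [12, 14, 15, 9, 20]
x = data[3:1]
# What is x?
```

data has length 5. The slice data[3:1] resolves to an empty index range, so the result is [].

[]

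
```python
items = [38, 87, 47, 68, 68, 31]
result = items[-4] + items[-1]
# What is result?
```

items has length 6. Negative index -4 maps to positive index 6 + (-4) = 2. items[2] = 47.
items has length 6. Negative index -1 maps to positive index 6 + (-1) = 5. items[5] = 31.
Sum: 47 + 31 = 78.

78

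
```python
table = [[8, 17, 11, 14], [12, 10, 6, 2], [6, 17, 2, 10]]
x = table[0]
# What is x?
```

table has 3 rows. Row 0 is [8, 17, 11, 14].

[8, 17, 11, 14]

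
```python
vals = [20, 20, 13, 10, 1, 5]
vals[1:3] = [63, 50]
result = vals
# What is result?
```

vals starts as [20, 20, 13, 10, 1, 5] (length 6). The slice vals[1:3] covers indices [1, 2] with values [20, 13]. Replacing that slice with [63, 50] (same length) produces [20, 63, 50, 10, 1, 5].

[20, 63, 50, 10, 1, 5]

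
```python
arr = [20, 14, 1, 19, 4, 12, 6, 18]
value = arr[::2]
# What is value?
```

arr has length 8. The slice arr[::2] selects indices [0, 2, 4, 6] (0->20, 2->1, 4->4, 6->6), giving [20, 1, 4, 6].

[20, 1, 4, 6]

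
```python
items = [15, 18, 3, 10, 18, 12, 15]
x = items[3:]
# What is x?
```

items has length 7. The slice items[3:] selects indices [3, 4, 5, 6] (3->10, 4->18, 5->12, 6->15), giving [10, 18, 12, 15].

[10, 18, 12, 15]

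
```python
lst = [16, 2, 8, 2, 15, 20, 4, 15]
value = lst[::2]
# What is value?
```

lst has length 8. The slice lst[::2] selects indices [0, 2, 4, 6] (0->16, 2->8, 4->15, 6->4), giving [16, 8, 15, 4].

[16, 8, 15, 4]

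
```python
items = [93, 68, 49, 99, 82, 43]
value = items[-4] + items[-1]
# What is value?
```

items has length 6. Negative index -4 maps to positive index 6 + (-4) = 2. items[2] = 49.
items has length 6. Negative index -1 maps to positive index 6 + (-1) = 5. items[5] = 43.
Sum: 49 + 43 = 92.

92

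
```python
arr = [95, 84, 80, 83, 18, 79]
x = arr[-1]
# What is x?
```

arr has length 6. Negative index -1 maps to positive index 6 + (-1) = 5. arr[5] = 79.

79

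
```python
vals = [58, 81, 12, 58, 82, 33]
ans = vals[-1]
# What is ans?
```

vals has length 6. Negative index -1 maps to positive index 6 + (-1) = 5. vals[5] = 33.

33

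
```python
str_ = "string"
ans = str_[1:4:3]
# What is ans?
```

str_ has length 6. The slice str_[1:4:3] selects indices [1] (1->'t'), giving 't'.

't'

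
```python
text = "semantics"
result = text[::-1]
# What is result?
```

text has length 9. The slice text[::-1] selects indices [8, 7, 6, 5, 4, 3, 2, 1, 0] (8->'s', 7->'c', 6->'i', 5->'t', 4->'n', 3->'a', 2->'m', 1->'e', 0->'s'), giving 'scitnames'.

'scitnames'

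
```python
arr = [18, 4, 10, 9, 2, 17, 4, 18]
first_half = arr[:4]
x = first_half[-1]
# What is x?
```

arr has length 8. The slice arr[:4] selects indices [0, 1, 2, 3] (0->18, 1->4, 2->10, 3->9), giving [18, 4, 10, 9]. So first_half = [18, 4, 10, 9]. Then first_half[-1] = 9.

9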